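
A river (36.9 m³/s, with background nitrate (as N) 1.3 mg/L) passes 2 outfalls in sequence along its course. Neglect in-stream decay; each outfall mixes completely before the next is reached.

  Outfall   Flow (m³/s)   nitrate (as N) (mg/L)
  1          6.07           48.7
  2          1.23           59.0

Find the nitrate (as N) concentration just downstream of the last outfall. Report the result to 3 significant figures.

After outfall 1: Q = 36.90 + 6.070 = 42.97 m³/s; C = (36.90·1.300 + 6.070·48.70)/42.97 = 7.996 mg/L.
After outfall 2: Q = 42.97 + 1.230 = 44.20 m³/s; C = (42.97·7.996 + 1.230·59.00)/44.20 = 9.415 mg/L.

9.42 mg/L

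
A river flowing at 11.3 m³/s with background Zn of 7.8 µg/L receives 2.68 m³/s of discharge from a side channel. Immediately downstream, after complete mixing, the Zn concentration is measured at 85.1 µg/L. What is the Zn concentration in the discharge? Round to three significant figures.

411 µg/L

Mass balance: 11.30·7.800 + 2.680·Cₑ = 13.98·85.10
→ Cₑ = (13.98·85.10 − 11.30·7.800) / 2.680 = 411.0 µg/L.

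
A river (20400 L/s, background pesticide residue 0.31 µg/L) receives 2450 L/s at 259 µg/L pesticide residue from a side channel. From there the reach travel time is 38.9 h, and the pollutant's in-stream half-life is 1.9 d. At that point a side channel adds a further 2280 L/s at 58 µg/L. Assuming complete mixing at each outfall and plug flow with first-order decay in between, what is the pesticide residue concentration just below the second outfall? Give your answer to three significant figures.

19.4 µg/L

Mixed concentration C = ΣQC/ΣQ = (20400·0.3100 + 2450·259.0) / 22850 = 640900/22850 = 28.05 µg/L; combined flow 22850 L/s.
Half-life 1.9 d → k = ln 2 / 1.9 = 0.3648 d⁻¹.
First-order decay: C = 28.05·exp(−k·t) = 28.05·0.5536 = 15.53 µg/L.
At the second outfall, C = (22850·15.53 + 2280·58.00) / (22850 + 2280) = 19.38 µg/L.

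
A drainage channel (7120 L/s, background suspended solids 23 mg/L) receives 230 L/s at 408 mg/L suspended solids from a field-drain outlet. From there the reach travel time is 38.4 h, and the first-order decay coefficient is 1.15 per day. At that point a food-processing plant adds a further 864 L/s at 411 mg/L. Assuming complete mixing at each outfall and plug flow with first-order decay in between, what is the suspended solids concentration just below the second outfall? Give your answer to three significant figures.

48.2 mg/L

After mixing, C = (7120·23.00 + 230.0·408.0) / 7350 = 257600/7350 = 35.05 mg/L; combined flow 7350 L/s.
First-order decay: C = 35.05·exp(−k·t) = 35.05·0.1588 = 5.566 mg/L.
Second outfall: C = (7350·5.566 + 864.0·411.0)/8214 = 48.21 mg/L.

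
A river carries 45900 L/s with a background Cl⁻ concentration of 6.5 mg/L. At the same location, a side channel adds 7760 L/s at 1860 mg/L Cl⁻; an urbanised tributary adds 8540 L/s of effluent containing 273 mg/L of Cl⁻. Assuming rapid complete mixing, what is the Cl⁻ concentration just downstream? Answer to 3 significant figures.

274 mg/L

Mixed concentration C = ΣQC/ΣQ = (45900·6.500 + 7760·1860 + 8540·273.0) / 62200 = 17060000/62200 = 274.3 mg/L.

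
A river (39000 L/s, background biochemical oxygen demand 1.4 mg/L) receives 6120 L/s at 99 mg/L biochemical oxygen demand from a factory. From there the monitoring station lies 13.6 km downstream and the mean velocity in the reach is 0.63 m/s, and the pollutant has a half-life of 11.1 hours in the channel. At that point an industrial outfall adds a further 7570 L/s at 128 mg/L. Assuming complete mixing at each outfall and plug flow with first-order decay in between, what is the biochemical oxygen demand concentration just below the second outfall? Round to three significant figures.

27.0 mg/L

Mixed concentration C = ΣQC/ΣQ = (39000·1.400 + 6120·99.00) / 45120 = 660500/45120 = 14.64 mg/L; combined flow 45120 L/s.
Travel time t = 13.6·1000 / 0.63 = 21590 s = 5.996 h.
Half-life 11.1 h → k = ln 2 / 11.1 = 0.06245 h⁻¹ = 1.499 d⁻¹.
Applying C = C₀e^(−kt): 14.64 × 0.6877 = 10.07 mg/L.
At the second outfall, C = (45120·10.07 + 7570·128.0) / (45120 + 7570) = 27.01 mg/L.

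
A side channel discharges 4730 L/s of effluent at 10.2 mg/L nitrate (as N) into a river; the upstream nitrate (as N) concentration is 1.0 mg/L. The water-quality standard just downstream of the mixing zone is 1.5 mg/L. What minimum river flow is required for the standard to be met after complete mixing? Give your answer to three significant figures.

Set C_mix = 1.5: (Q·1.000 + 4730·10.20) / (Q + 4730) = 1.5
→ Q = 4730·(10.20 − 1.5)/(1.5 − 1.000) = 82300 L/s.

82300 L/s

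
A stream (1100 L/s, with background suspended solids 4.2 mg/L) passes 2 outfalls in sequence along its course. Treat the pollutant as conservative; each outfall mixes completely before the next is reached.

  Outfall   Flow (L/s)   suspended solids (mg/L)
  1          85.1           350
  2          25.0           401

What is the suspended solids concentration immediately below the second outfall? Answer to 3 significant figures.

36.7 mg/L

Below outfall 1: Q → 1185 L/s, C = (1100·4.200 + 85.10·350.0)/1185 = 29.03 mg/L.
Below outfall 2: Q → 1210 L/s, C = (1185·29.03 + 25.00·401.0)/1210 = 36.72 mg/L.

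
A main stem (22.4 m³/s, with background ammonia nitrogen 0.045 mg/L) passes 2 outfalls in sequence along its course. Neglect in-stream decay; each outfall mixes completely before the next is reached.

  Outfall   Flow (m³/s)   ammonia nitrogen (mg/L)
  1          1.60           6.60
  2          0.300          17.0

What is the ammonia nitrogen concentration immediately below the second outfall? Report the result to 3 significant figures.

After outfall 1: Q = 22.40 + 1.600 = 24.00 m³/s; C = (22.40·0.04500 + 1.600·6.600)/24.00 = 0.4820 mg/L.
After outfall 2: Q = 24.00 + 0.3000 = 24.30 m³/s; C = (24.00·0.4820 + 0.3000·17.00)/24.30 = 0.6859 mg/L.

0.686 mg/L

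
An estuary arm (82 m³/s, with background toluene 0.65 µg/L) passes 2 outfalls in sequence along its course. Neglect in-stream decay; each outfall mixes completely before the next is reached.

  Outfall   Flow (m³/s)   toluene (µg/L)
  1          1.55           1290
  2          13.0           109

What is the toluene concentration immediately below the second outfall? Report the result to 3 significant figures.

Outfall 1: combined Q = 83.55 m³/s; C = (82.00·0.6500 + 1.550·1290)/83.55 = 24.57 µg/L.
Outfall 2: combined Q = 96.55 m³/s; C = (83.55·24.57 + 13.00·109.0)/96.55 = 35.94 µg/L.

35.9 µg/L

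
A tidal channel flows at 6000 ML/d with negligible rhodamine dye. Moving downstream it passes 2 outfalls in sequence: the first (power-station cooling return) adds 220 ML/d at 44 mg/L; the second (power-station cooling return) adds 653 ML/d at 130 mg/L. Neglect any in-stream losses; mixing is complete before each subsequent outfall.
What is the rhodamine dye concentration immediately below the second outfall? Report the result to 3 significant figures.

13.8 mg/L

Outfall 1: combined Q = 6220 ML/d; C = (6000·0 + 220.0·44.00)/6220 = 1.556 mg/L.
Outfall 2: combined Q = 6873 ML/d; C = (6220·1.556 + 653.0·130.0)/6873 = 13.76 mg/L.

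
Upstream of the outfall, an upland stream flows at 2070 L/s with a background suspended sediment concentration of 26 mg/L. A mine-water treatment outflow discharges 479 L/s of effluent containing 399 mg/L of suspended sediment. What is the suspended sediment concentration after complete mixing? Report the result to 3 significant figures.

96.1 mg/L

Conservation of mass: C = (2070·26.00 + 479.0·399.0) / 2549 = 244900/2549 = 96.09 mg/L.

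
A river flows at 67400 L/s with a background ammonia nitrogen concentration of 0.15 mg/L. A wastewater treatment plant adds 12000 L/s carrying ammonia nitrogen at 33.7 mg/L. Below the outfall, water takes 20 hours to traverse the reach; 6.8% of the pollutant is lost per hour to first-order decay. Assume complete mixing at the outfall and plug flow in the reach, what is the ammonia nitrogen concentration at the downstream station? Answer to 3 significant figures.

1.28 mg/L

Mass balance: C = (67400·0.1500 + 12000·33.70) / 79400 = 414500/79400 = 5.221 mg/L.
6.8%/h lost → k = −ln(1 − 0.068) = 0.07042 h⁻¹.
After decay, C = 5.221 × e^(−kt) = 5.221 × 0.2445 = 1.277 mg/L.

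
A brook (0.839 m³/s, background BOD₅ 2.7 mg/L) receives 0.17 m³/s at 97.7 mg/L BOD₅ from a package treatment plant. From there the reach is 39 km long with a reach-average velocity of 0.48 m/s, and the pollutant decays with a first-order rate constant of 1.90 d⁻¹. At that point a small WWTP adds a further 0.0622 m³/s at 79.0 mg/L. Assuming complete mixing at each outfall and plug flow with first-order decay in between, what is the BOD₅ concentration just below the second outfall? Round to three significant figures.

Conservation of mass: C = (0.8390·2.700 + 0.1700·97.70) / 1.009 = 18.87/1.009 = 18.71 mg/L; combined flow 1.009 m³/s.
Travel time t = 39·1000 / 0.48 = 81250 s = 22.57 h.
Decay over the reach: 18.71·exp(−kt) = 18.71·0.1675 = 3.133 mg/L.
Second outfall: C = (1.009·3.133 + 0.06220·79.00)/1.071 = 7.539 mg/L.

7.54 mg/L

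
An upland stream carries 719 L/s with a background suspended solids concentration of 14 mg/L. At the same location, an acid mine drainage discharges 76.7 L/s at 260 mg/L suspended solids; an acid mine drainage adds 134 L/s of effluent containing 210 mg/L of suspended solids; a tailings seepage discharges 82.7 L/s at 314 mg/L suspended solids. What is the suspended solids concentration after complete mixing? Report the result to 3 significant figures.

83.1 mg/L

Flow-weighted average: C = (719.0·14.00 + 76.70·260.0 + 134.0·210.0 + 82.70·314.0) / 1012 = 84120/1012 = 83.09 mg/L.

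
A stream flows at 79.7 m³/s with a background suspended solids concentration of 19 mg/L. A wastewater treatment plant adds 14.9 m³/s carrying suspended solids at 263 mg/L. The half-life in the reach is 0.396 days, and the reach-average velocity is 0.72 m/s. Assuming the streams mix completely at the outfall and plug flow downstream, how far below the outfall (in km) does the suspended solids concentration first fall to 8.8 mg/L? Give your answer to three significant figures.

Mixed concentration C = ΣQC/ΣQ = (79.70·19.00 + 14.90·263.0) / 94.60 = 5433/94.60 = 57.43 mg/L.
Half-life 0.396 d → k = ln 2 / 0.396 = 1.750 d⁻¹.
Set 57.43·exp(−k·t) = 8.8 → t = ln(57.43/8.8)/k = 92590 s = 25.72 h.
Distance = v·t = 0.72·92590 = 66670 m = 66.67 km.

66.7 km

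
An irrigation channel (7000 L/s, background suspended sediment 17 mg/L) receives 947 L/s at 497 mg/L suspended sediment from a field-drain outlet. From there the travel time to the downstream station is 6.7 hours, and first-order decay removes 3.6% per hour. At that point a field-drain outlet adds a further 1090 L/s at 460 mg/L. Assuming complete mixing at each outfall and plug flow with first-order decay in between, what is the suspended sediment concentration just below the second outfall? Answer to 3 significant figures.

107 mg/L

Flow-weighted average: C = (7000·17.00 + 947.0·497.0) / 7947 = 589700/7947 = 74.20 mg/L; combined flow 7947 L/s.
3.6%/h lost → k = −ln(1 − 0.036) = 0.03666 h⁻¹.
Decay over the reach: 74.20·exp(−kt) = 74.20·0.7822 = 58.04 mg/L.
Second outfall: C = (7947·58.04 + 1090·460.0)/9037 = 106.5 mg/L.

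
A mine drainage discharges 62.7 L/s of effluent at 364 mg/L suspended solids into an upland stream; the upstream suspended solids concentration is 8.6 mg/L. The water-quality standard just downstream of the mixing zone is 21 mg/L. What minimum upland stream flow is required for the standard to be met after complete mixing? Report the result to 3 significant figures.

Set C_mix = 21: (Q·8.600 + 62.70·364.0) / (Q + 62.70) = 21
→ Q = 62.70·(364.0 − 21)/(21 − 8.600) = 1734 L/s.

1730 L/s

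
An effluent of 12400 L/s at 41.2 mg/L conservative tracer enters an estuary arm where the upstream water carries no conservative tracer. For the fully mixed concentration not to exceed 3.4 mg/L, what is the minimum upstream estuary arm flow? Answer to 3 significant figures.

Set C_mix = 3.4: (Q·0 + 12400·41.20) / (Q + 12400) = 3.4
→ Q = 12400·(41.20 − 3.4)/(3.4 − 0) = 137900 L/s.

138000 L/s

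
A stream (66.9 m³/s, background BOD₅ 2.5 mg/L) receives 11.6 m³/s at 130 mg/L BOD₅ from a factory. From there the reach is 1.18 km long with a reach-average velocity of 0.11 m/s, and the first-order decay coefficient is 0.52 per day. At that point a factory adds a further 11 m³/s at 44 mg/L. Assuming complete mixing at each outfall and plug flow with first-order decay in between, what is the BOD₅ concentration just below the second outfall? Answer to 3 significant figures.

Flow-weighted average: C = (66.90·2.500 + 11.60·130.0) / 78.50 = 1675/78.50 = 21.34 mg/L; combined flow 78.50 m³/s.
Travel time t = 1.18·1000 / 0.11 = 10730 s = 2.980 h.
First-order decay: C = 21.34·exp(−k·t) = 21.34·0.9375 = 20.01 mg/L.
At the second outfall, C = (78.50·20.01 + 11.00·44.00) / (78.50 + 11.00) = 22.96 mg/L.

23.0 mg/L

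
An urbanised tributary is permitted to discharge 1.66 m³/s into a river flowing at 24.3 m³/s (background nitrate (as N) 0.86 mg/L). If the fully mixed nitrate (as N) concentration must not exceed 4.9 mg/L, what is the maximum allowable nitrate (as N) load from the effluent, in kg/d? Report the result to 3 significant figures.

9180 kg/d

Mass balance at the limit: 24.30·0.8600 + 1.660·Cₑ = 25.96·4.9 → Cₑ = 64.04 mg/L.
Load = 1.660 m³/s × 64.04 g/m³ × 86 400 s/d = 9185 kg/d.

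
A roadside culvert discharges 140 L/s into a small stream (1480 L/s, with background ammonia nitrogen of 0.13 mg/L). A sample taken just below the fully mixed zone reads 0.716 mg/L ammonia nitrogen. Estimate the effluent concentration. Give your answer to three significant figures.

Mass balance: 1480·0.1300 + 140.0·Cₑ = 1620·0.7160
→ Cₑ = (1620·0.7160 − 1480·0.1300) / 140.0 = 6.911 mg/L.

6.91 mg/L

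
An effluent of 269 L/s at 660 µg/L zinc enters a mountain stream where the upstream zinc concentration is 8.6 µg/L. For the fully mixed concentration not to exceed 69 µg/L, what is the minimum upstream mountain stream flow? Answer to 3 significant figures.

2630 L/s

Set C_mix = 69: (Q·8.600 + 269.0·660.0) / (Q + 269.0) = 69
→ Q = 269.0·(660.0 − 69)/(69 − 8.600) = 2632 L/s.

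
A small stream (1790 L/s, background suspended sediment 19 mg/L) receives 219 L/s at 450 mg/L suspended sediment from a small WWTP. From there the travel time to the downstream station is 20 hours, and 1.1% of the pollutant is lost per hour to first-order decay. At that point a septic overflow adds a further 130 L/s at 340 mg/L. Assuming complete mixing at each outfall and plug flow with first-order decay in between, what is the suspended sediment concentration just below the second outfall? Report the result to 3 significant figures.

70.3 mg/L

After mixing, C = (1790·19.00 + 219.0·450.0) / 2009 = 132600/2009 = 65.98 mg/L; combined flow 2009 L/s.
1.1%/h lost → k = −ln(1 − 0.011) = 0.01106 h⁻¹.
Applying C = C₀e^(−kt): 65.98 × 0.8015 = 52.89 mg/L.
At the second outfall, C = (2009·52.89 + 130.0·340.0) / (2009 + 130.0) = 70.34 mg/L.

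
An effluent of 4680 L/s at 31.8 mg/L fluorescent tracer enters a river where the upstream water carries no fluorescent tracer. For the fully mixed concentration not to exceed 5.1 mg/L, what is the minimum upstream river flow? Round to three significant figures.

24500 L/s

Set C_mix = 5.1: (Q·0 + 4680·31.80) / (Q + 4680) = 5.1
→ Q = 4680·(31.80 − 5.1)/(5.1 − 0) = 24500 L/s.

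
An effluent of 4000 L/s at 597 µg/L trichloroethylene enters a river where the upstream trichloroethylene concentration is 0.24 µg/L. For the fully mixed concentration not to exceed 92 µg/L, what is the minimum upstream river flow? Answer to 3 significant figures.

Set C_mix = 92: (Q·0.2400 + 4000·597.0) / (Q + 4000) = 92
→ Q = 4000·(597.0 − 92)/(92 − 0.2400) = 22010 L/s.

22000 L/s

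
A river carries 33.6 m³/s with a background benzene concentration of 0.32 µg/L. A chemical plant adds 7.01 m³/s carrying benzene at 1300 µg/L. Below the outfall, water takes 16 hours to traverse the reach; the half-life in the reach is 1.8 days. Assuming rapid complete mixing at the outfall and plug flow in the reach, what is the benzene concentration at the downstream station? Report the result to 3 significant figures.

Conservation of mass: C = (33.60·0.3200 + 7.010·1300) / 40.61 = 9124/40.61 = 224.7 µg/L.
Half-life 1.8 d → k = ln 2 / 1.8 = 0.3851 d⁻¹.
Applying C = C₀e^(−kt): 224.7 × 0.7736 = 173.8 µg/L.

174 µg/L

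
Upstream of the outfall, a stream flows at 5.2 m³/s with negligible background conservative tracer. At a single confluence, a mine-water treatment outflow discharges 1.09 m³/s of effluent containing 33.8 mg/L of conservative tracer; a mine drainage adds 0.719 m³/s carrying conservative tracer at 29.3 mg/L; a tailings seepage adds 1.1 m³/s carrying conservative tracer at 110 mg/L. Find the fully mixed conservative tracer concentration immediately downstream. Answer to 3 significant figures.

Conservation of mass: C = (5.200·0 + 1.090·33.80 + 0.7190·29.30 + 1.100·110.0) / 8.109 = 178.9/8.109 = 22.06 mg/L.

22.1 mg/L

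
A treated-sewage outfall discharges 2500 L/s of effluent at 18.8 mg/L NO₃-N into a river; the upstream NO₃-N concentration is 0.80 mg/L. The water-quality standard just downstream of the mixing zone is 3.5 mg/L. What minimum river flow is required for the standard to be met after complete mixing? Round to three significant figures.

14200 L/s

Set C_mix = 3.5: (Q·0.8000 + 2500·18.80) / (Q + 2500) = 3.5
→ Q = 2500·(18.80 − 3.5)/(3.5 − 0.8000) = 14170 L/s.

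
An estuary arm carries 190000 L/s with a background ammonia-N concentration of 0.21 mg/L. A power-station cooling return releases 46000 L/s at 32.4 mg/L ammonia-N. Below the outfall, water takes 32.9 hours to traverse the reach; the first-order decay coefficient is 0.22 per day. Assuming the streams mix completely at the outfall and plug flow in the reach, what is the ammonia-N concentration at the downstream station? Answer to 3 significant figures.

4.80 mg/L

Conservation of mass: C = (190000·0.2100 + 46000·32.40) / 236000 = 1530000/236000 = 6.484 mg/L.
First-order decay: C = 6.484·exp(−k·t) = 6.484·0.7396 = 4.796 mg/L.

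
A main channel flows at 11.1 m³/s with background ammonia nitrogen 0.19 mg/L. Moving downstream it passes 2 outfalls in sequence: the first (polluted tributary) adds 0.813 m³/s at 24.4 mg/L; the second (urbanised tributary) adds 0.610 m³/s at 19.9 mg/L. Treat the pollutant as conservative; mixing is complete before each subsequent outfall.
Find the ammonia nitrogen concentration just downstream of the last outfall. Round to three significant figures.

After outfall 1: Q = 11.10 + 0.8130 = 11.91 m³/s; C = (11.10·0.1900 + 0.8130·24.40)/11.91 = 1.842 mg/L.
After outfall 2: Q = 11.91 + 0.6100 = 12.52 m³/s; C = (11.91·1.842 + 0.6100·19.90)/12.52 = 2.722 mg/L.

2.72 mg/L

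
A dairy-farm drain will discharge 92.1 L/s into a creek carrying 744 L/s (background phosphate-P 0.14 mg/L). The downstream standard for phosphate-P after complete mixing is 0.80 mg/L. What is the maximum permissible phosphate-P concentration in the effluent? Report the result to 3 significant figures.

6.13 mg/L

At the limit, (Qr·Cr + Qe·Cₑ)/(Qr + Qe) = 0.80:
Cₑ = (836.1·0.80 − 744.0·0.1400) / 92.10 = 6.132 mg/L.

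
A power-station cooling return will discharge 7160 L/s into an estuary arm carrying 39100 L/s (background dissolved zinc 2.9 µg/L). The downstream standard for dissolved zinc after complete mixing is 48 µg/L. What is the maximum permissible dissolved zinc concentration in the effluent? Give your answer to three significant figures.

At the limit, (Qr·Cr + Qe·Cₑ)/(Qr + Qe) = 48:
Cₑ = (46260·48 − 39100·2.900) / 7160 = 294.3 µg/L.

294 µg/L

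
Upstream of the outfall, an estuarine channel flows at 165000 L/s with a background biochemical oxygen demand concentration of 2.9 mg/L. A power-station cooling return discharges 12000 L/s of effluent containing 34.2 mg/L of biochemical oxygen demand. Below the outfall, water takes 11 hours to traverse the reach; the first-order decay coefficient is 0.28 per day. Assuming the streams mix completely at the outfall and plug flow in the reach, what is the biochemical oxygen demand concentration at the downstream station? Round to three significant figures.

Mass balance: C = (165000·2.900 + 12000·34.20) / 177000 = 888900/177000 = 5.022 mg/L.
Decay over the reach: 5.022·exp(−kt) = 5.022·0.8796 = 4.417 mg/L.

4.42 mg/L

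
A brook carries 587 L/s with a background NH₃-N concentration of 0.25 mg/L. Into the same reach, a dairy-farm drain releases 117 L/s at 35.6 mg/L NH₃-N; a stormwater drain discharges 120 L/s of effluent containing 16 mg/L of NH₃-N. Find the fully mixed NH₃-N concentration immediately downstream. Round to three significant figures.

Flow-weighted average: C = (587.0·0.2500 + 117.0·35.60 + 120.0·16.00) / 824.0 = 6232/824.0 = 7.563 mg/L.

7.56 mg/L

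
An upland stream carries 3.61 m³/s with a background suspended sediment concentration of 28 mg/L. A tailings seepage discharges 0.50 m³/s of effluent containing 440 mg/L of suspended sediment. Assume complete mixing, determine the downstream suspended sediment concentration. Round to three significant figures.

78.1 mg/L

Conservation of mass: C = (3.610·28.00 + 0.5000·440.0) / 4.110 = 321.1/4.110 = 78.12 mg/L.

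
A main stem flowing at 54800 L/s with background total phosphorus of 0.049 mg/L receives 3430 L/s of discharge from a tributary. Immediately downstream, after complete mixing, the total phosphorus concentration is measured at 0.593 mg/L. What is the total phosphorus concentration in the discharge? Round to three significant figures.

Mass balance: 54800·0.04900 + 3430·Cₑ = 58230·0.5930
→ Cₑ = (58230·0.5930 − 54800·0.04900) / 3430 = 9.284 mg/L.

9.28 mg/L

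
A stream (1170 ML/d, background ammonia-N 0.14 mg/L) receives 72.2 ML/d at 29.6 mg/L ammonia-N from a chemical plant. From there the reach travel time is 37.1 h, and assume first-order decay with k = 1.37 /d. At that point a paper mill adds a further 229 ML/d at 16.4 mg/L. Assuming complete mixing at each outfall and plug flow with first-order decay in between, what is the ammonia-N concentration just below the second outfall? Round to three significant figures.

After mixing, C = (1170·0.1400 + 72.20·29.60) / 1242 = 2301/1242 = 1.852 mg/L; combined flow 1242 ML/d.
Applying C = C₀e^(−kt): 1.852 × 0.1203 = 0.2228 mg/L.
At the second outfall, C = (1242·0.2228 + 229.0·16.40) / (1242 + 229.0) = 2.741 mg/L.

2.74 mg/L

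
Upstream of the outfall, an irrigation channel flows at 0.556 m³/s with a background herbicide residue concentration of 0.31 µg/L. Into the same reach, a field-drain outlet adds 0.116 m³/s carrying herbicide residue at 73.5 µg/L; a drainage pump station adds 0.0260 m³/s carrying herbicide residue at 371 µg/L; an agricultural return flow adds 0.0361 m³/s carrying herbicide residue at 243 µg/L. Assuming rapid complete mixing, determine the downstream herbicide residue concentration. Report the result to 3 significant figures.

After mixing, C = (0.5560·0.3100 + 0.1160·73.50 + 0.02600·371.0 + 0.03610·243.0) / 0.7341 = 27.12/0.7341 = 36.94 µg/L.

36.9 µg/L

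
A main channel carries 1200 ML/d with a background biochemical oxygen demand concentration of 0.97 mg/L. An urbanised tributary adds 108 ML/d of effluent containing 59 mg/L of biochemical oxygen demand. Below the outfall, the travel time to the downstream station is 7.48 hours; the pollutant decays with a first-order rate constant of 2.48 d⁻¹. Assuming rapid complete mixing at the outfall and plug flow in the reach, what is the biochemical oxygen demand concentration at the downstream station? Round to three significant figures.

Flow-weighted average: C = (1200·0.9700 + 108.0·59.00) / 1308 = 7536/1308 = 5.761 mg/L.
First-order decay: C = 5.761·exp(−k·t) = 5.761·0.4617 = 2.660 mg/L.

2.66 mg/L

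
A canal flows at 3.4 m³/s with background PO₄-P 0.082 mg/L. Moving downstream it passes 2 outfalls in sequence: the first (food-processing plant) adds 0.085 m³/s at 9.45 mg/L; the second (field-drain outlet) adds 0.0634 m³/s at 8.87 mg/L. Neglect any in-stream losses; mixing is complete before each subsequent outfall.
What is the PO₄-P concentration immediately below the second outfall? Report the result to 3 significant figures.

Outfall 1: combined Q = 3.485 m³/s; C = (3.400·0.08200 + 0.08500·9.450)/3.485 = 0.3105 mg/L.
Outfall 2: combined Q = 3.548 m³/s; C = (3.485·0.3105 + 0.06340·8.870)/3.548 = 0.4634 mg/L.

0.463 mg/L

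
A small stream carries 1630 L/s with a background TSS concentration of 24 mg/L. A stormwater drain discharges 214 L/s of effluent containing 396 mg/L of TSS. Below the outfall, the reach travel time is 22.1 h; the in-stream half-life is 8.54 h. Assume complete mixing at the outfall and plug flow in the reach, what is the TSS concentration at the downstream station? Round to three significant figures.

11.2 mg/L

Flow-weighted average: C = (1630·24.00 + 214.0·396.0) / 1844 = 123900/1844 = 67.17 mg/L.
Half-life 8.54 h → k = ln 2 / 8.54 = 0.08116 h⁻¹ = 1.948 d⁻¹.
First-order decay: C = 67.17·exp(−k·t) = 67.17·0.1663 = 11.17 mg/L.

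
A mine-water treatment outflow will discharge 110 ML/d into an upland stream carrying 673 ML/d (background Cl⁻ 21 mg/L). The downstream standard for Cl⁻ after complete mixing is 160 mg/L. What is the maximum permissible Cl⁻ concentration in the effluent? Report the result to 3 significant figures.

At the limit, (Qr·Cr + Qe·Cₑ)/(Qr + Qe) = 160:
Cₑ = (783.0·160 − 673.0·21.00) / 110.0 = 1010 mg/L.

1010 mg/L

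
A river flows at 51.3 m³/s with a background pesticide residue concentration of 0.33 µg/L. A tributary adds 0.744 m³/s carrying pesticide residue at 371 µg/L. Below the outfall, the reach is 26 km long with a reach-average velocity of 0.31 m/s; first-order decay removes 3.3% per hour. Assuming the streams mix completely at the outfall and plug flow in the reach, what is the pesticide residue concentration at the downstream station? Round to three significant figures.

2.58 µg/L

Mass balance: C = (51.30·0.3300 + 0.7440·371.0) / 52.04 = 293.0/52.04 = 5.629 µg/L.
Travel time t = 26·1000 / 0.31 = 83870 s = 23.30 h.
3.3%/h lost → k = −ln(1 − 0.033) = 0.03356 h⁻¹.
Applying C = C₀e^(−kt): 5.629 × 0.4576 = 2.576 µg/L.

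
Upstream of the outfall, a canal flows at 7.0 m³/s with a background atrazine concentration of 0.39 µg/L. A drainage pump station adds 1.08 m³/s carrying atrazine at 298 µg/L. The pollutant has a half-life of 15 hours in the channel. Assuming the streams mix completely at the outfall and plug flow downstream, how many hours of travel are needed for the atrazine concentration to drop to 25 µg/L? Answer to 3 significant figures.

Flow-weighted average: C = (7.000·0.3900 + 1.080·298.0) / 8.080 = 324.6/8.080 = 40.17 µg/L.
Half-life 15 h → k = ln 2 / 15 = 0.04621 h⁻¹ = 1.109 d⁻¹.
40.17·exp(−k·t) = 25 → t = ln(40.17/25)/k = 36950 s = 10.26 h.

10.3 h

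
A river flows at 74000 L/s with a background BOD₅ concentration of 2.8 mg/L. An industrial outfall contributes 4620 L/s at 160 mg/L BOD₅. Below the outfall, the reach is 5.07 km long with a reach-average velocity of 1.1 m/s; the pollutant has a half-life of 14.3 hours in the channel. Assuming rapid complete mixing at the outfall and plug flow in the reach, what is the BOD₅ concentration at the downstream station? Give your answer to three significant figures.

11.3 mg/L

After mixing, C = (74000·2.800 + 4620·160.0) / 78620 = 946400/78620 = 12.04 mg/L.
Travel time t = 5.07·1000 / 1.1 = 4609 s = 1.280 h.
Half-life 14.3 h → k = ln 2 / 14.3 = 0.04847 h⁻¹ = 1.163 d⁻¹.
Applying C = C₀e^(−kt): 12.04 × 0.9398 = 11.31 mg/L.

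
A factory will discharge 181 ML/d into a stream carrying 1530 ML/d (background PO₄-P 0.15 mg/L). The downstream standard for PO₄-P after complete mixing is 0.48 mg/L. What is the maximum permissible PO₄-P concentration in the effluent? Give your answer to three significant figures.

3.27 mg/L

At the limit, (Qr·Cr + Qe·Cₑ)/(Qr + Qe) = 0.48:
Cₑ = (1711·0.48 − 1530·0.1500) / 181.0 = 3.270 mg/L.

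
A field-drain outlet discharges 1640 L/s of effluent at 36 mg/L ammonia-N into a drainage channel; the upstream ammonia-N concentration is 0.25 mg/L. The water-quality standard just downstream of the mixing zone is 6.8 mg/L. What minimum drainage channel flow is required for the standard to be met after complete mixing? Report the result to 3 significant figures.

Set C_mix = 6.8: (Q·0.2500 + 1640·36.00) / (Q + 1640) = 6.8
→ Q = 1640·(36.00 − 6.8)/(6.8 − 0.2500) = 7311 L/s.

7310 L/s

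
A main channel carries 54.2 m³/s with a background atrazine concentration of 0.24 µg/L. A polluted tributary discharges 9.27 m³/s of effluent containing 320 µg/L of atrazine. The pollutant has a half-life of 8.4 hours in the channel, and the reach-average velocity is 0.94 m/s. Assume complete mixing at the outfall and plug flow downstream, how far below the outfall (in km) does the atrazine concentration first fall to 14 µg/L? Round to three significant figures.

After mixing, C = (54.20·0.2400 + 9.270·320.0) / 63.47 = 2979/63.47 = 46.94 µg/L.
Half-life 8.4 h → k = ln 2 / 8.4 = 0.08252 h⁻¹ = 1.980 d⁻¹.
Set 46.94·exp(−k·t) = 14 → t = ln(46.94/14)/k = 52780 s = 14.66 h.
Distance = v·t = 0.94·52780 = 49620 m = 49.62 km.

49.6 km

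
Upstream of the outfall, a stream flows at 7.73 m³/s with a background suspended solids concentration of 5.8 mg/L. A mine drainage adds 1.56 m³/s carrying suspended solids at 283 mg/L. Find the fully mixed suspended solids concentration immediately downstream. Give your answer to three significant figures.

Mass balance: C = (7.730·5.800 + 1.560·283.0) / 9.290 = 486.3/9.290 = 52.35 mg/L.

52.3 mg/L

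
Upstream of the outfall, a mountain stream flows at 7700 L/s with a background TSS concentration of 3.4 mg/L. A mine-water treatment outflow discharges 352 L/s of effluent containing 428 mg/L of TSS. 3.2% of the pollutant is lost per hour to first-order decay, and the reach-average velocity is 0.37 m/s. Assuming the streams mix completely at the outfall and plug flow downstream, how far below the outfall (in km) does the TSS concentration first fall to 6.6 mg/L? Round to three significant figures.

49.2 km

Mixed concentration C = ΣQC/ΣQ = (7700·3.400 + 352.0·428.0) / 8052 = 176800/8052 = 21.96 mg/L.
3.2%/h lost → k = −ln(1 − 0.032) = 0.03252 h⁻¹.
Set 21.96·exp(−k·t) = 6.6 → t = ln(21.96/6.6)/k = 133100 s = 36.97 h.
Distance = v·t = 0.37·133100 = 49240 m = 49.24 km.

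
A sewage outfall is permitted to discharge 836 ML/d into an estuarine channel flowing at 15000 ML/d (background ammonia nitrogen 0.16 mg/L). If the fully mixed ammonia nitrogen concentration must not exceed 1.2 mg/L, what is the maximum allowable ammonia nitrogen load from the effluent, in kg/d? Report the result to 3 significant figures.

Mass balance at the limit: 15000·0.1600 + 836.0·Cₑ = 15840·1.2 → Cₑ = 19.86 mg/L.
836.0 ML/d = 9.676 m³/s. Load = 9.676 m³/s × 19.86 g/m³ × 86 400 s/d = 16600 kg/d.

16600 kg/d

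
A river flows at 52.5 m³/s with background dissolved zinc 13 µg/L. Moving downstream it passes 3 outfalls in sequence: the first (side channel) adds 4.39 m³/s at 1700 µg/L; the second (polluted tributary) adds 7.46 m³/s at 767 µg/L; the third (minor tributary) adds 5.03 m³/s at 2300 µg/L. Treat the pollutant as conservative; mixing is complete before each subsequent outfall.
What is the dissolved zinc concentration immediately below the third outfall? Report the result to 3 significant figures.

367 µg/L

Outfall 1: combined Q = 56.89 m³/s; C = (52.50·13.00 + 4.390·1700)/56.89 = 143.2 µg/L.
Outfall 2: combined Q = 64.35 m³/s; C = (56.89·143.2 + 7.460·767.0)/64.35 = 215.5 µg/L.
Outfall 3: combined Q = 69.38 m³/s; C = (64.35·215.5 + 5.030·2300)/69.38 = 366.6 µg/L.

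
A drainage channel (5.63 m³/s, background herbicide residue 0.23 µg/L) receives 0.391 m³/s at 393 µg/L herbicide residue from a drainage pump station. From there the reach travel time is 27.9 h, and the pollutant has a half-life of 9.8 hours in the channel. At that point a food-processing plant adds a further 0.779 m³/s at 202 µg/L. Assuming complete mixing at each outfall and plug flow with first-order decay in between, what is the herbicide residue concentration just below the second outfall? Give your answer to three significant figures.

26.3 µg/L

After mixing, C = (5.630·0.2300 + 0.3910·393.0) / 6.021 = 155.0/6.021 = 25.74 µg/L; combined flow 6.021 m³/s.
Half-life 9.8 h → k = ln 2 / 9.8 = 0.07073 h⁻¹ = 1.698 d⁻¹.
First-order decay: C = 25.74·exp(−k·t) = 25.74·0.1390 = 3.577 µg/L.
Second outfall: C = (6.021·3.577 + 0.7790·202.0)/6.800 = 26.31 µg/L.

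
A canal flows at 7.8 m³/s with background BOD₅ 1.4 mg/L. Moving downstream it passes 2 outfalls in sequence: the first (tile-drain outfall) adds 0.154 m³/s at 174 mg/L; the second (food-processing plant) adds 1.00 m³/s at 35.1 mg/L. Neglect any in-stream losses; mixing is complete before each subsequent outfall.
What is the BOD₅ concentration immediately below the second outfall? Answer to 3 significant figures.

After outfall 1: Q = 7.800 + 0.1540 = 7.954 m³/s; C = (7.800·1.400 + 0.1540·174.0)/7.954 = 4.742 mg/L.
After outfall 2: Q = 7.954 + 1.000 = 8.954 m³/s; C = (7.954·4.742 + 1.000·35.10)/8.954 = 8.132 mg/L.

8.13 mg/L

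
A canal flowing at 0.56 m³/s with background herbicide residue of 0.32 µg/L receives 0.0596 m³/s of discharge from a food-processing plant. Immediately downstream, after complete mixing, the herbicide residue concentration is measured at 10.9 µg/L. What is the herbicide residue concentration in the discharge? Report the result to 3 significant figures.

Mass balance: 0.5600·0.3200 + 0.05960·Cₑ = 0.6196·10.90
→ Cₑ = (0.6196·10.90 − 0.5600·0.3200) / 0.05960 = 110.3 µg/L.

110 µg/L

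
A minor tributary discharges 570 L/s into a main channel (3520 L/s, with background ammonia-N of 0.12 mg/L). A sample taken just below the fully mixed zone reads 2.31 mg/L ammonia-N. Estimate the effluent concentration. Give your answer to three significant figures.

15.8 mg/L

Mass balance: 3520·0.1200 + 570.0·Cₑ = 4090·2.310
→ Cₑ = (4090·2.310 − 3520·0.1200) / 570.0 = 15.83 mg/L.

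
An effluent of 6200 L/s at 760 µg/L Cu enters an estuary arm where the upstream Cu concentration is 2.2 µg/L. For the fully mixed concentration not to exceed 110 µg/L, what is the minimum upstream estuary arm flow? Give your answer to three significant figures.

Set C_mix = 110: (Q·2.200 + 6200·760.0) / (Q + 6200) = 110
→ Q = 6200·(760.0 − 110)/(110 − 2.200) = 37380 L/s.

37400 L/s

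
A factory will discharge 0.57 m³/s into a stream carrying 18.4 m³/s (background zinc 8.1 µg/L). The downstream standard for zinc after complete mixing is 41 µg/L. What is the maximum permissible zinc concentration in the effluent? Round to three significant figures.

1100 µg/L

At the limit, (Qr·Cr + Qe·Cₑ)/(Qr + Qe) = 41:
Cₑ = (18.97·41 − 18.40·8.100) / 0.5700 = 1103 µg/L.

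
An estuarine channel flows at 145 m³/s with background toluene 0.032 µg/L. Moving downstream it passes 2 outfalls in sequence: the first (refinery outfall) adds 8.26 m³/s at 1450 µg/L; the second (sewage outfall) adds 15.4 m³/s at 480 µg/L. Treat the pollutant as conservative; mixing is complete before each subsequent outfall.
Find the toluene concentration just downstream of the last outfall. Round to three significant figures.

After outfall 1: Q = 145.0 + 8.260 = 153.3 m³/s; C = (145.0·0.03200 + 8.260·1450)/153.3 = 78.18 µg/L.
After outfall 2: Q = 153.3 + 15.40 = 168.7 m³/s; C = (153.3·78.18 + 15.40·480.0)/168.7 = 114.9 µg/L.

115 µg/L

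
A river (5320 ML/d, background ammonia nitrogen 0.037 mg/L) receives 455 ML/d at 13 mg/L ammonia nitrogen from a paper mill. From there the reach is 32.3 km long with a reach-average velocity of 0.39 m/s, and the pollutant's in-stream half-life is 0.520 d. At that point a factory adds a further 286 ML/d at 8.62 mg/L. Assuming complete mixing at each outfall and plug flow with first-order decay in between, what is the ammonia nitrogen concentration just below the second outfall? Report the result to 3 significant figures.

Flow-weighted average: C = (5320·0.03700 + 455.0·13.00) / 5775 = 6112/5775 = 1.058 mg/L; combined flow 5775 ML/d.
Travel time t = 32.3·1000 / 0.39 = 82820 s = 23.01 h.
Half-life 0.520 d → k = ln 2 / 0.520 = 1.333 d⁻¹.
Applying C = C₀e^(−kt): 1.058 × 0.2787 = 0.2949 mg/L.
Second outfall: C = (5775·0.2949 + 286.0·8.620)/6061 = 0.6878 mg/L.

0.688 mg/L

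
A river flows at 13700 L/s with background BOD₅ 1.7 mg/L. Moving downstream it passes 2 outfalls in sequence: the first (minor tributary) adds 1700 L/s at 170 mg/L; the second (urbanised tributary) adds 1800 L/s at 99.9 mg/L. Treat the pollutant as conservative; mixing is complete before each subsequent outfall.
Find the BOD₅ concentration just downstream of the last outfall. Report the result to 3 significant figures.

28.6 mg/L

After outfall 1: Q = 13700 + 1700 = 15400 L/s; C = (13700·1.700 + 1700·170.0)/15400 = 20.28 mg/L.
After outfall 2: Q = 15400 + 1800 = 17200 L/s; C = (15400·20.28 + 1800·99.90)/17200 = 28.61 mg/L.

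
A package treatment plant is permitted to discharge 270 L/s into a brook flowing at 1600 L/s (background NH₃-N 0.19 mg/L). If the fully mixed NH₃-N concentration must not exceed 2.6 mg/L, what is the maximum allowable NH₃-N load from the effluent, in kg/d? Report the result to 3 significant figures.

Mass balance at the limit: 1600·0.1900 + 270.0·Cₑ = 1870·2.6 → Cₑ = 16.88 mg/L.
270.0 L/s = 0.2700 m³/s. Load = 0.2700 m³/s × 16.88 g/m³ × 86 400 s/d = 393.8 kg/d.

394 kg/d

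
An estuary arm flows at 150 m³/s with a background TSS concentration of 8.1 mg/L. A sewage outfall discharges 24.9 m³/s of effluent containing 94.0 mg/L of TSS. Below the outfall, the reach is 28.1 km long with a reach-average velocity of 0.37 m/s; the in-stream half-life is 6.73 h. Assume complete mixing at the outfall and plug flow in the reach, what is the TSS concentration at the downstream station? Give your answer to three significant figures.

2.31 mg/L

After mixing, C = (150.0·8.100 + 24.90·94.00) / 174.9 = 3556/174.9 = 20.33 mg/L.
Travel time t = 28.1·1000 / 0.37 = 75950 s = 21.10 h.
Half-life 6.73 h → k = ln 2 / 6.73 = 0.1030 h⁻¹ = 2.472 d⁻¹.
After decay, C = 20.33 × e^(−kt) = 20.33 × 0.1139 = 2.315 mg/L.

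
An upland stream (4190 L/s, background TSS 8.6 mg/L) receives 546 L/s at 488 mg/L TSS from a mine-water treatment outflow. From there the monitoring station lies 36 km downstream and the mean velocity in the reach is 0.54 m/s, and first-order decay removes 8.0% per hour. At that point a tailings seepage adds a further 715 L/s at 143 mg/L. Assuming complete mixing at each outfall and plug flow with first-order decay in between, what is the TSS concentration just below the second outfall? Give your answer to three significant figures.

After mixing, C = (4190·8.600 + 546.0·488.0) / 4736 = 302500/4736 = 63.87 mg/L; combined flow 4736 L/s.
Travel time t = 36·1000 / 0.54 = 66670 s = 18.52 h.
8.0%/h lost → k = −ln(1 − 0.08) = 0.08338 h⁻¹.
First-order decay: C = 63.87·exp(−k·t) = 63.87·0.2135 = 13.64 mg/L.
Second outfall: C = (4736·13.64 + 715.0·143.0)/5451 = 30.60 mg/L.

30.6 mg/L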